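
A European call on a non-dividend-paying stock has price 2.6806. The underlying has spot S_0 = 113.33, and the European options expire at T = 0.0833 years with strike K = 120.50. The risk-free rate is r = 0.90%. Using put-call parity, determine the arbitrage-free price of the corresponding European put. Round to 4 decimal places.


Put-call parity: C - P = S_0 * exp(-qT) - K * exp(-rT).
S_0 * exp(-qT) = 113.3300 * 1.00000000 = 113.33000000
K * exp(-rT) = 120.5000 * 0.99925058 = 120.40969501
P = C - S*exp(-qT) + K*exp(-rT)
P = 2.6806 - 113.33000000 + 120.40969501 = 9.7603

Answer: Put price = 9.7603


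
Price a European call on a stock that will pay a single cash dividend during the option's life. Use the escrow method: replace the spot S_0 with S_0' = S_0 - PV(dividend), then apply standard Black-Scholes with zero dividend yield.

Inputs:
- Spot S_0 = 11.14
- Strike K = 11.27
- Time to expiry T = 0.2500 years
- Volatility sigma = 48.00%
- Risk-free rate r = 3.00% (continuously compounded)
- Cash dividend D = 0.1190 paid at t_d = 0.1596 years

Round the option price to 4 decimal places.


PV(D) = D * exp(-r * t_d) = 0.1190 * 0.99522344 = 0.11843159
S_0' = S_0 - PV(D) = 11.1400 - 0.11843159 = 11.02156841
d1 = (ln(S_0'/K) + (r + sigma^2/2)*T) / (sigma*sqrt(T)) = 0.05837412
d2 = d1 - sigma*sqrt(T) = -0.18162588
exp(-rT) = 0.99252805
N(d1) = 0.52327469; N(d2) = 0.42793817
C = S_0' * N(d1) - K * exp(-rT) * N(d2) = 11.02156841 * 0.52327469 - 11.2700 * 0.99252805 * 0.42793817 = 0.9805

Answer: Price = 0.9805


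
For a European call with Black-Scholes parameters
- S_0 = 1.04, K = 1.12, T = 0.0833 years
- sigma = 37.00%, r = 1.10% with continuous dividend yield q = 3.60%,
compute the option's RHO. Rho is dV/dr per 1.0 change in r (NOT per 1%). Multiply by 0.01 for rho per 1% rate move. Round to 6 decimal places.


Answer: Rho = 0.020654

Derivation:
d1 = -0.6600769708; d2 = -0.7668654065
phi(d1) = 0.3208475031; exp(-qT) = 0.9970056919; exp(-rT) = 0.9990841197
N(d2) = 0.2215807717
Rho = K*T*exp(-rT)*N(d2) = 1.1200 * 0.0833 * 0.9990841197 * 0.2215807717 = 0.020654


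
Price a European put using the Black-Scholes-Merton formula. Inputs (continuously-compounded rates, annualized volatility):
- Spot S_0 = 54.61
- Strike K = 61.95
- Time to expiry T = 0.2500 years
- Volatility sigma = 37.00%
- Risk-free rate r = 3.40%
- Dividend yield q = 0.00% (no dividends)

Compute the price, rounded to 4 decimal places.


Answer: Price = 8.5162

Derivation:
d1 = (ln(S/K) + (r - q + 0.5*sigma^2) * T) / (sigma * sqrt(T)) = -0.54323293
d2 = d1 - sigma * sqrt(T) = -0.72823293
exp(-rT) = 0.99153602; exp(-qT) = 1.00000000
P = K * exp(-rT) * N(-d2) - S_0 * exp(-qT) * N(-d1)
N(-d1) = 0.70651528; N(-d2) = 0.76676449
P = 61.9500 * 0.99153602 * 0.76676449 - 54.6100 * 1.00000000 * 0.70651528 = 8.5162


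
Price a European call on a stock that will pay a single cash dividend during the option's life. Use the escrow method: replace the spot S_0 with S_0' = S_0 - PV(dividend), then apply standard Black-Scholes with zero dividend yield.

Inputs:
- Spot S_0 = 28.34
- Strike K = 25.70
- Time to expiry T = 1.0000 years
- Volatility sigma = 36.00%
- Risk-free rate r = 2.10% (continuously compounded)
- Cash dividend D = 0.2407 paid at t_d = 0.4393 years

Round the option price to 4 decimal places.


PV(D) = D * exp(-r * t_d) = 0.2407 * 0.99081712 = 0.23848968
S_0' = S_0 - PV(D) = 28.3400 - 0.23848968 = 28.10151032
d1 = (ln(S_0'/K) + (r + sigma^2/2)*T) / (sigma*sqrt(T)) = 0.48647870
d2 = d1 - sigma*sqrt(T) = 0.12647870
exp(-rT) = 0.97921896
N(d1) = 0.68668610; N(d2) = 0.55032349
C = S_0' * N(d1) - K * exp(-rT) * N(d2) = 28.10151032 * 0.68668610 - 25.7000 * 0.97921896 * 0.55032349 = 5.4475

Answer: Price = 5.4475


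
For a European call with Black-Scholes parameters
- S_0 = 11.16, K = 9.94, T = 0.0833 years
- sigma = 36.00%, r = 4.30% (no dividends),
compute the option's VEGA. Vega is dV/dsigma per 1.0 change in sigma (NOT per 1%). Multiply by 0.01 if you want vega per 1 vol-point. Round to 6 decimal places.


d1 = 1.2006348482; d2 = 1.0967325865
phi(d1) = 0.1940381378; exp(-qT) = 1.0000000000; exp(-rT) = 0.9964245074
Vega = S * exp(-qT) * phi(d1) * sqrt(T) = 11.1600 * 1.0000000000 * 0.1940381378 * 0.2886173938 = 0.624991

Answer: Vega = 0.624991


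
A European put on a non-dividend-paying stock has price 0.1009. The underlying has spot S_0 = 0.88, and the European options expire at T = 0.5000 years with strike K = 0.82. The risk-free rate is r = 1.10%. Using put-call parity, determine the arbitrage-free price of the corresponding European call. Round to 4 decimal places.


Put-call parity: C - P = S_0 * exp(-qT) - K * exp(-rT).
S_0 * exp(-qT) = 0.8800 * 1.00000000 = 0.88000000
K * exp(-rT) = 0.8200 * 0.99451510 = 0.81550238
C = P + S*exp(-qT) - K*exp(-rT)
C = 0.1009 + 0.88000000 - 0.81550238 = 0.1654

Answer: Call price = 0.1654


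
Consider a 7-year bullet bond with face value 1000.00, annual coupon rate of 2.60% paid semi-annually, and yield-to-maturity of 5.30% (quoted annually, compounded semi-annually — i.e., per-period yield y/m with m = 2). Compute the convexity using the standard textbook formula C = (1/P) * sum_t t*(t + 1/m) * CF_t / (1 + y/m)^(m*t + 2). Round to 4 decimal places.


Coupon per period c = face * coupon_rate / m = 13.000000
Periods per year m = 2; per-period yield y/m = 0.026500
Number of cashflows N = 14
Cashflows (t years, CF_t, discount factor 1/(1+y/m)^(m*t), PV):
  t = 0.5000: CF_t = 13.000000, DF = 0.974184, PV = 12.664394
  t = 1.0000: CF_t = 13.000000, DF = 0.949035, PV = 12.337451
  t = 1.5000: CF_t = 13.000000, DF = 0.924535, PV = 12.018949
  t = 2.0000: CF_t = 13.000000, DF = 0.900667, PV = 11.708669
  t = 2.5000: CF_t = 13.000000, DF = 0.877415, PV = 11.406400
  t = 3.0000: CF_t = 13.000000, DF = 0.854764, PV = 11.111933
  t = 3.5000: CF_t = 13.000000, DF = 0.832698, PV = 10.825069
  t = 4.0000: CF_t = 13.000000, DF = 0.811201, PV = 10.545610
  t = 4.5000: CF_t = 13.000000, DF = 0.790259, PV = 10.273366
  t = 5.0000: CF_t = 13.000000, DF = 0.769858, PV = 10.008150
  t = 5.5000: CF_t = 13.000000, DF = 0.749983, PV = 9.749781
  t = 6.0000: CF_t = 13.000000, DF = 0.730622, PV = 9.498082
  t = 6.5000: CF_t = 13.000000, DF = 0.711760, PV = 9.252881
  t = 7.0000: CF_t = 1013.000000, DF = 0.693385, PV = 702.399338
Price P = sum_t PV_t = 843.800073
Convexity numerator sum_t t*(t + 1/m) * CF_t / (1+y/m)^(m*t + 2):
  t = 0.5000: term = 6.009474
  t = 1.0000: term = 17.563004
  t = 1.5000: term = 34.219199
  t = 2.0000: term = 55.559667
  t = 2.5000: term = 81.188018
  t = 3.0000: term = 110.728909
  t = 3.5000: term = 143.827127
  t = 4.0000: term = 180.146704
  t = 4.5000: term = 219.370073
  t = 5.0000: term = 261.197251
  t = 5.5000: term = 305.345057
  t = 6.0000: term = 351.546362
  t = 6.5000: term = 399.549364
  t = 7.0000: term = 34996.570649
Convexity = (1/P) * sum = 37162.820857 / 843.800073 = 44.042211

Answer: Convexity = 44.0422


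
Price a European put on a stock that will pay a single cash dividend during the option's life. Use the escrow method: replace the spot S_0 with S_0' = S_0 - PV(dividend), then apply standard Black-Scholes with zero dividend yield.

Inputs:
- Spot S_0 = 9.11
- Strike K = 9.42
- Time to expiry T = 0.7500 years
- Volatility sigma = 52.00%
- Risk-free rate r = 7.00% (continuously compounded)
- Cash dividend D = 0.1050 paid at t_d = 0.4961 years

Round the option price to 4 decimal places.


PV(D) = D * exp(-r * t_d) = 0.1050 * 0.96586906 = 0.10141625
S_0' = S_0 - PV(D) = 9.1100 - 0.10141625 = 9.00858375
d1 = (ln(S_0'/K) + (r + sigma^2/2)*T) / (sigma*sqrt(T)) = 0.24258212
d2 = d1 - sigma*sqrt(T) = -0.20775109
exp(-rT) = 0.94885432
N(-d1) = 0.40416457; N(-d2) = 0.58228834
P = K * exp(-rT) * N(-d2) - S_0' * N(-d1) = 9.4200 * 0.94885432 * 0.58228834 - 9.00858375 * 0.40416457 = 1.5637

Answer: Price = 1.5637


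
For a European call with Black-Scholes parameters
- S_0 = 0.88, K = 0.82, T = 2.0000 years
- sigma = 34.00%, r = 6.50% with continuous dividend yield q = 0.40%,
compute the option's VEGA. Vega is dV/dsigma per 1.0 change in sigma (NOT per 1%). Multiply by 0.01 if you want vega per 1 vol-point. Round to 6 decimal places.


Answer: Vega = 0.401060

Derivation:
d1 = 0.6410080349; d2 = 0.1601754237
phi(d1) = 0.3248524552; exp(-qT) = 0.9920319148; exp(-rT) = 0.8780954309
Vega = S * exp(-qT) * phi(d1) * sqrt(T) = 0.8800 * 0.9920319148 * 0.3248524552 * 1.4142135624 = 0.401060


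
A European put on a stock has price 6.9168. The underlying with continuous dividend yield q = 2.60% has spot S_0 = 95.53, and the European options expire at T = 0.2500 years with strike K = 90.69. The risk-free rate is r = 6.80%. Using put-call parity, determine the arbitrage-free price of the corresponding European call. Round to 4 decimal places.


Answer: Call price = 12.6666

Derivation:
Put-call parity: C - P = S_0 * exp(-qT) - K * exp(-rT).
S_0 * exp(-qT) = 95.5300 * 0.99352108 = 94.91106871
K * exp(-rT) = 90.6900 * 0.98314368 = 89.16130076
C = P + S*exp(-qT) - K*exp(-rT)
C = 6.9168 + 94.91106871 - 89.16130076 = 12.6666


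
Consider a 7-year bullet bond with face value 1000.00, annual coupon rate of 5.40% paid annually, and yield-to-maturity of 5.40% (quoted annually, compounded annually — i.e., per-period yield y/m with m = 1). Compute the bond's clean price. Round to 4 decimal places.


Answer: Price = 1000.0000

Derivation:
Coupon per period c = face * coupon_rate / m = 54.000000
Periods per year m = 1; per-period yield y/m = 0.054000
Number of cashflows N = 7
Cashflows (t years, CF_t, discount factor 1/(1+y/m)^(m*t), PV):
  t = 1.0000: CF_t = 54.000000, DF = 0.948767, PV = 51.233397
  t = 2.0000: CF_t = 54.000000, DF = 0.900158, PV = 48.608536
  t = 3.0000: CF_t = 54.000000, DF = 0.854040, PV = 46.118155
  t = 4.0000: CF_t = 54.000000, DF = 0.810285, PV = 43.755366
  t = 5.0000: CF_t = 54.000000, DF = 0.768771, PV = 41.513630
  t = 6.0000: CF_t = 54.000000, DF = 0.729384, PV = 39.386745
  t = 7.0000: CF_t = 1054.000000, DF = 0.692015, PV = 729.384172
Price P = sum_t PV_t = 1000.000000


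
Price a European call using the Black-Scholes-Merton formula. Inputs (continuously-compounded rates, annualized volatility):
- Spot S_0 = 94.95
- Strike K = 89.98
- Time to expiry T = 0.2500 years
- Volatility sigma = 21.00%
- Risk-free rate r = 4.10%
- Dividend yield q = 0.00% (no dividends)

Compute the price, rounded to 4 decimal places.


Answer: Price = 7.4896

Derivation:
d1 = (ln(S/K) + (r - q + 0.5*sigma^2) * T) / (sigma * sqrt(T)) = 0.66214775
d2 = d1 - sigma * sqrt(T) = 0.55714775
exp(-rT) = 0.98980235; exp(-qT) = 1.00000000
C = S_0 * exp(-qT) * N(d1) - K * exp(-rT) * N(d2)
N(d1) = 0.74606173; N(d2) = 0.71128676
C = 94.9500 * 1.00000000 * 0.74606173 - 89.9800 * 0.98980235 * 0.71128676 = 7.4896


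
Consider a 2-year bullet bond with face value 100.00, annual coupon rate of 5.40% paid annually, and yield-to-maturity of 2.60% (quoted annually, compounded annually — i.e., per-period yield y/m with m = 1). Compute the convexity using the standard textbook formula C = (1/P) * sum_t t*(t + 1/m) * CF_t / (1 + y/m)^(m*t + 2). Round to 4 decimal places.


Coupon per period c = face * coupon_rate / m = 5.400000
Periods per year m = 1; per-period yield y/m = 0.026000
Number of cashflows N = 2
Cashflows (t years, CF_t, discount factor 1/(1+y/m)^(m*t), PV):
  t = 1.0000: CF_t = 5.400000, DF = 0.974659, PV = 5.263158
  t = 2.0000: CF_t = 105.400000, DF = 0.949960, PV = 100.125775
Price P = sum_t PV_t = 105.388933
Convexity numerator sum_t t*(t + 1/m) * CF_t / (1+y/m)^(m*t + 2):
  t = 1.0000: term = 9.999578
  t = 2.0000: term = 570.692833
Convexity = (1/P) * sum = 580.692411 / 105.388933 = 5.509994

Answer: Convexity = 5.5100


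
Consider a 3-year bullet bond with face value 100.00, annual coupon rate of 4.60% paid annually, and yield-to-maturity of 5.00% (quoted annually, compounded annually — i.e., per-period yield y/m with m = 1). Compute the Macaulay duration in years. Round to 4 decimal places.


Answer: Macaulay duration = 2.8692 years

Derivation:
Coupon per period c = face * coupon_rate / m = 4.600000
Periods per year m = 1; per-period yield y/m = 0.050000
Number of cashflows N = 3
Cashflows (t years, CF_t, discount factor 1/(1+y/m)^(m*t), PV):
  t = 1.0000: CF_t = 4.600000, DF = 0.952381, PV = 4.380952
  t = 2.0000: CF_t = 4.600000, DF = 0.907029, PV = 4.172336
  t = 3.0000: CF_t = 104.600000, DF = 0.863838, PV = 90.357413
Price P = sum_t PV_t = 98.910701
Macaulay numerator sum_t t * PV_t:
  t * PV_t at t = 1.0000: 4.380952
  t * PV_t at t = 2.0000: 8.344671
  t * PV_t at t = 3.0000: 271.072238
Macaulay duration D = (sum_t t * PV_t) / P = 283.797862 / 98.910701 = 2.869233


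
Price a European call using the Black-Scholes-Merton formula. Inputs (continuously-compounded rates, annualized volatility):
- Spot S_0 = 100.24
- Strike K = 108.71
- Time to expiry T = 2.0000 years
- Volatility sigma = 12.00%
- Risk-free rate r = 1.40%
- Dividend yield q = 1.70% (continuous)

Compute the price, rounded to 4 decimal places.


d1 = (ln(S/K) + (r - q + 0.5*sigma^2) * T) / (sigma * sqrt(T)) = -0.42848594
d2 = d1 - sigma * sqrt(T) = -0.59819157
exp(-rT) = 0.97238837; exp(-qT) = 0.96657150
C = S_0 * exp(-qT) * N(d1) - K * exp(-rT) * N(d2)
N(d1) = 0.33414868; N(d2) = 0.27485606
C = 100.2400 * 0.96657150 * 0.33414868 - 108.7100 * 0.97238837 * 0.27485606 = 3.3208

Answer: Price = 3.3208


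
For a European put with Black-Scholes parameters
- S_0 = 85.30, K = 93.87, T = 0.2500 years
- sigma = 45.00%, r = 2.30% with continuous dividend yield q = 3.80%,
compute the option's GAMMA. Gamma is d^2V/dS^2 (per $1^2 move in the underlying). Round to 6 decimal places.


Answer: Gamma = 0.019501

Derivation:
d1 = -0.3296617416; d2 = -0.5546617416
phi(d1) = 0.3778428294; exp(-qT) = 0.9905449824; exp(-rT) = 0.9942664996
Gamma = exp(-qT) * phi(d1) / (S * sigma * sqrt(T)) = 0.9905449824 * 0.3778428294 / (85.3000 * 0.4500 * 0.5000000000) = 0.019501


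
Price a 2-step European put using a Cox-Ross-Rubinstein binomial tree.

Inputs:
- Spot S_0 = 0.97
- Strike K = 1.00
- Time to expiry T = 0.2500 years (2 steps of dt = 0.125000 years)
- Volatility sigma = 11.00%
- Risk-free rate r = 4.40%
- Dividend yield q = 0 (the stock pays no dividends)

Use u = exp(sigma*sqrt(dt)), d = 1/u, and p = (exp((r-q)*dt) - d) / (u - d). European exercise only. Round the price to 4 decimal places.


dt = T/N = 0.125000
u = exp(sigma*sqrt(dt)) = 1.039657; d = 1/u = 0.961856
p = (exp((r-q)*dt) - d) / (u - d) = 0.561166
Discount per step: exp(-r*dt) = 0.994515
Stock lattice S(k, i) with i counting down-moves:
  k=0: S(0,0) = 0.9700
  k=1: S(1,0) = 1.0085; S(1,1) = 0.9330
  k=2: S(2,0) = 1.0485; S(2,1) = 0.9700; S(2,2) = 0.8974
Terminal payoffs V(N, i) = max(K - S_T, 0):
  V(2,0) = 0.000000; V(2,1) = 0.030000; V(2,2) = 0.102589
Backward induction: V(k, i) = exp(-r*dt) * [p * V(k+1, i) + (1-p) * V(k+1, i+1)].
  V(1,0) = exp(-r*dt) * [p*0.000000 + (1-p)*0.030000] = 0.013093
  V(1,1) = exp(-r*dt) * [p*0.030000 + (1-p)*0.102589] = 0.061515
  V(0,0) = exp(-r*dt) * [p*0.013093 + (1-p)*0.061515] = 0.034154

Answer: Price = V(0,0) = 0.0342


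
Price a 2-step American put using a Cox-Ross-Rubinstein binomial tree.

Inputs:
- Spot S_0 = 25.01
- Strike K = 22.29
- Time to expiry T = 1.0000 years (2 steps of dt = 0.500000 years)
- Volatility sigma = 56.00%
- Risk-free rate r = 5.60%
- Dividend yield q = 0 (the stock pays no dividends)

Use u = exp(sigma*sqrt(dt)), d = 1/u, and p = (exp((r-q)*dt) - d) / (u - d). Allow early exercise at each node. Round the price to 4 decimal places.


dt = T/N = 0.500000
u = exp(sigma*sqrt(dt)) = 1.485839; d = 1/u = 0.673020
p = (exp((r-q)*dt) - d) / (u - d) = 0.437213
Discount per step: exp(-r*dt) = 0.972388
Stock lattice S(k, i) with i counting down-moves:
  k=0: S(0,0) = 25.0100
  k=1: S(1,0) = 37.1608; S(1,1) = 16.8322
  k=2: S(2,0) = 55.2150; S(2,1) = 25.0100; S(2,2) = 11.3284
Terminal payoffs V(N, i) = max(K - S_T, 0):
  V(2,0) = 0.000000; V(2,1) = 0.000000; V(2,2) = 10.961563
Backward induction: V(k, i) = exp(-r*dt) * [p * V(k+1, i) + (1-p) * V(k+1, i+1)]; then take max(V_cont, immediate exercise) for American.
  V(1,0) = exp(-r*dt) * [p*0.000000 + (1-p)*0.000000] = 0.000000; exercise = 0.000000; V(1,0) = max -> 0.000000
  V(1,1) = exp(-r*dt) * [p*0.000000 + (1-p)*10.961563] = 5.998683; exercise = 5.457762; V(1,1) = max -> 5.998683
  V(0,0) = exp(-r*dt) * [p*0.000000 + (1-p)*5.998683] = 3.282762; exercise = 0.000000; V(0,0) = max -> 3.282762

Answer: Price = V(0,0) = 3.2828


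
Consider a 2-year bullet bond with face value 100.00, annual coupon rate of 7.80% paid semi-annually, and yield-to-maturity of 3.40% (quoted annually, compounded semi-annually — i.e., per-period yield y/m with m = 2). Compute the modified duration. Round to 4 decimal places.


Coupon per period c = face * coupon_rate / m = 3.900000
Periods per year m = 2; per-period yield y/m = 0.017000
Number of cashflows N = 4
Cashflows (t years, CF_t, discount factor 1/(1+y/m)^(m*t), PV):
  t = 0.5000: CF_t = 3.900000, DF = 0.983284, PV = 3.834808
  t = 1.0000: CF_t = 3.900000, DF = 0.966848, PV = 3.770706
  t = 1.5000: CF_t = 3.900000, DF = 0.950686, PV = 3.707676
  t = 2.0000: CF_t = 103.900000, DF = 0.934795, PV = 97.125157
Price P = sum_t PV_t = 108.438348
First compute Macaulay numerator sum_t t * PV_t:
  t * PV_t at t = 0.5000: 1.917404
  t * PV_t at t = 1.0000: 3.770706
  t * PV_t at t = 1.5000: 5.561514
  t * PV_t at t = 2.0000: 194.250315
Macaulay duration D = 205.499939 / 108.438348 = 1.895085
Modified duration = D / (1 + y/m) = 1.895085 / (1 + 0.017000) = 1.863408

Answer: Modified duration = 1.8634


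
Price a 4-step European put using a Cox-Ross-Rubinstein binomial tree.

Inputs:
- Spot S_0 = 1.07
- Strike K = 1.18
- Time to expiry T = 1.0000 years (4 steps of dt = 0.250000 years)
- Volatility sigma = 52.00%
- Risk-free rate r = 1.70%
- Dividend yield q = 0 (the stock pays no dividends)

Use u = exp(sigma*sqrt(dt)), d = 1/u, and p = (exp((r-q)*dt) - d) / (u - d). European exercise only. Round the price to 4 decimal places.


Answer: Price = V(0,0) = 0.2786

Derivation:
dt = T/N = 0.250000
u = exp(sigma*sqrt(dt)) = 1.296930; d = 1/u = 0.771052
p = (exp((r-q)*dt) - d) / (u - d) = 0.443463
Discount per step: exp(-r*dt) = 0.995759
Stock lattice S(k, i) with i counting down-moves:
  k=0: S(0,0) = 1.0700
  k=1: S(1,0) = 1.3877; S(1,1) = 0.8250
  k=2: S(2,0) = 1.7998; S(2,1) = 1.0700; S(2,2) = 0.6361
  k=3: S(3,0) = 2.3342; S(3,1) = 1.3877; S(3,2) = 0.8250; S(3,3) = 0.4905
  k=4: S(4,0) = 3.0273; S(4,1) = 1.7998; S(4,2) = 1.0700; S(4,3) = 0.6361; S(4,4) = 0.3782
Terminal payoffs V(N, i) = max(K - S_T, 0):
  V(4,0) = 0.000000; V(4,1) = 0.000000; V(4,2) = 0.110000; V(4,3) = 0.543863; V(4,4) = 0.801803
Backward induction: V(k, i) = exp(-r*dt) * [p * V(k+1, i) + (1-p) * V(k+1, i+1)].
  V(3,0) = exp(-r*dt) * [p*0.000000 + (1-p)*0.000000] = 0.000000
  V(3,1) = exp(-r*dt) * [p*0.000000 + (1-p)*0.110000] = 0.060959
  V(3,2) = exp(-r*dt) * [p*0.110000 + (1-p)*0.543863] = 0.349970
  V(3,3) = exp(-r*dt) * [p*0.543863 + (1-p)*0.801803] = 0.684501
  V(2,0) = exp(-r*dt) * [p*0.000000 + (1-p)*0.060959] = 0.033782
  V(2,1) = exp(-r*dt) * [p*0.060959 + (1-p)*0.349970] = 0.220864
  V(2,2) = exp(-r*dt) * [p*0.349970 + (1-p)*0.684501] = 0.533876
  V(1,0) = exp(-r*dt) * [p*0.033782 + (1-p)*0.220864] = 0.137316
  V(1,1) = exp(-r*dt) * [p*0.220864 + (1-p)*0.533876] = 0.393391
  V(0,0) = exp(-r*dt) * [p*0.137316 + (1-p)*0.393391] = 0.278644


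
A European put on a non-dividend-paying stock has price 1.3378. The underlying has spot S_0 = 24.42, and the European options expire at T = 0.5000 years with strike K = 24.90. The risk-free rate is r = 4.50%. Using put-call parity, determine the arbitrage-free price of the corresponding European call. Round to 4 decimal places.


Put-call parity: C - P = S_0 * exp(-qT) - K * exp(-rT).
S_0 * exp(-qT) = 24.4200 * 1.00000000 = 24.42000000
K * exp(-rT) = 24.9000 * 0.97775124 = 24.34600581
C = P + S*exp(-qT) - K*exp(-rT)
C = 1.3378 + 24.42000000 - 24.34600581 = 1.4118

Answer: Call price = 1.4118


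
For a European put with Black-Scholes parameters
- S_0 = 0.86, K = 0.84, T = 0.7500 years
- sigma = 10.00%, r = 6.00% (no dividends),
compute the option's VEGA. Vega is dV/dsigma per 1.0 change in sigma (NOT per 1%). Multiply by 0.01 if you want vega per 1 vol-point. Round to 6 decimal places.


d1 = 0.8346232927; d2 = 0.7480207524
phi(d1) = 0.2816087582; exp(-qT) = 1.0000000000; exp(-rT) = 0.9559974818
Vega = S * exp(-qT) * phi(d1) * sqrt(T) = 0.8600 * 1.0000000000 * 0.2816087582 * 0.8660254038 = 0.209737

Answer: Vega = 0.209737


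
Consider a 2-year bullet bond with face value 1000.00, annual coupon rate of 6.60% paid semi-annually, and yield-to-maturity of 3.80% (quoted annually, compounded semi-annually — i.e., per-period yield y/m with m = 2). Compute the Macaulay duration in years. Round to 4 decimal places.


Answer: Macaulay duration = 1.9089 years

Derivation:
Coupon per period c = face * coupon_rate / m = 33.000000
Periods per year m = 2; per-period yield y/m = 0.019000
Number of cashflows N = 4
Cashflows (t years, CF_t, discount factor 1/(1+y/m)^(m*t), PV):
  t = 0.5000: CF_t = 33.000000, DF = 0.981354, PV = 32.384691
  t = 1.0000: CF_t = 33.000000, DF = 0.963056, PV = 31.780855
  t = 1.5000: CF_t = 33.000000, DF = 0.945099, PV = 31.188277
  t = 2.0000: CF_t = 1033.000000, DF = 0.927477, PV = 958.083996
Price P = sum_t PV_t = 1053.437818
Macaulay numerator sum_t t * PV_t:
  t * PV_t at t = 0.5000: 16.192345
  t * PV_t at t = 1.0000: 31.780855
  t * PV_t at t = 1.5000: 46.782416
  t * PV_t at t = 2.0000: 1916.167991
Macaulay duration D = (sum_t t * PV_t) / P = 2010.923607 / 1053.437818 = 1.908915


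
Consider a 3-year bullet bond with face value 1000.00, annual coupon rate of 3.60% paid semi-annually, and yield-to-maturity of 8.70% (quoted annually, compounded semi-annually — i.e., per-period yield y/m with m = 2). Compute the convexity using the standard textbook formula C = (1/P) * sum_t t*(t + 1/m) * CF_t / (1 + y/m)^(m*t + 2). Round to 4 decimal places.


Answer: Convexity = 9.0426

Derivation:
Coupon per period c = face * coupon_rate / m = 18.000000
Periods per year m = 2; per-period yield y/m = 0.043500
Number of cashflows N = 6
Cashflows (t years, CF_t, discount factor 1/(1+y/m)^(m*t), PV):
  t = 0.5000: CF_t = 18.000000, DF = 0.958313, PV = 17.249641
  t = 1.0000: CF_t = 18.000000, DF = 0.918365, PV = 16.530561
  t = 1.5000: CF_t = 18.000000, DF = 0.880081, PV = 15.841458
  t = 2.0000: CF_t = 18.000000, DF = 0.843393, PV = 15.181081
  t = 2.5000: CF_t = 18.000000, DF = 0.808235, PV = 14.548233
  t = 3.0000: CF_t = 1018.000000, DF = 0.774543, PV = 788.484313
Price P = sum_t PV_t = 867.835286
Convexity numerator sum_t t*(t + 1/m) * CF_t / (1+y/m)^(m*t + 2):
  t = 0.5000: term = 7.920729
  t = 1.0000: term = 22.771621
  t = 1.5000: term = 43.644698
  t = 2.0000: term = 69.708829
  t = 2.5000: term = 100.204354
  t = 3.0000: term = 7603.218124
Convexity = (1/P) * sum = 7847.468356 / 867.835286 = 9.042578


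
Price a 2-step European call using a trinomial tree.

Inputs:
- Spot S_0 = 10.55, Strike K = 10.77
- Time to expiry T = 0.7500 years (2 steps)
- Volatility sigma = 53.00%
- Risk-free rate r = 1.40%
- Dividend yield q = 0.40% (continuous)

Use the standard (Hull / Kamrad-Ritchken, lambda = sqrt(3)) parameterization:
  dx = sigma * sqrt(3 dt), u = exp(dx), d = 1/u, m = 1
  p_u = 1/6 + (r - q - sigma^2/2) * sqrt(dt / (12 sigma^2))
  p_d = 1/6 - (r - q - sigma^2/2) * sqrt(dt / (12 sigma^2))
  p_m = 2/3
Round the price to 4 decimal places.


Answer: Price = V(0,0) = 1.5833

Derivation:
dt = T/N = 0.375000; dx = sigma*sqrt(3*dt) = 0.562150
u = exp(dx) = 1.754440; d = 1/u = 0.569982
p_u = 0.123156, p_m = 0.666667, p_d = 0.210177
Discount per step: exp(-r*dt) = 0.994764
Stock lattice S(k, j) with j the centered position index:
  k=0: S(0,+0) = 10.5500
  k=1: S(1,-1) = 6.0133; S(1,+0) = 10.5500; S(1,+1) = 18.5093
  k=2: S(2,-2) = 3.4275; S(2,-1) = 6.0133; S(2,+0) = 10.5500; S(2,+1) = 18.5093; S(2,+2) = 32.4735
Terminal payoffs V(N, j) = max(S_T - K, 0):
  V(2,-2) = 0.000000; V(2,-1) = 0.000000; V(2,+0) = 0.000000; V(2,+1) = 7.739345; V(2,+2) = 21.703541
Backward induction: V(k, j) = exp(-r*dt) * [p_u * V(k+1, j+1) + p_m * V(k+1, j) + p_d * V(k+1, j-1)]
  V(1,-1) = exp(-r*dt) * [p_u*0.000000 + p_m*0.000000 + p_d*0.000000] = 0.000000
  V(1,+0) = exp(-r*dt) * [p_u*7.739345 + p_m*0.000000 + p_d*0.000000] = 0.948158
  V(1,+1) = exp(-r*dt) * [p_u*21.703541 + p_m*7.739345 + p_d*0.000000] = 7.791477
  V(0,+0) = exp(-r*dt) * [p_u*7.791477 + p_m*0.948158 + p_d*0.000000] = 1.583340


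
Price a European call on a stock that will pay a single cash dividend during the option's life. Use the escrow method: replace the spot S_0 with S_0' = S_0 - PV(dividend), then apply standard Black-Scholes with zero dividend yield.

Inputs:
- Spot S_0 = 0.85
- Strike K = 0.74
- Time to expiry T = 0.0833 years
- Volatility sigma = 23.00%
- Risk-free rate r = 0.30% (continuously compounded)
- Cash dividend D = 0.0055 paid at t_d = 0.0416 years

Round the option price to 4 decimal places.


Answer: Price = 0.1051

Derivation:
PV(D) = D * exp(-r * t_d) = 0.0055 * 0.99987521 = 0.00549931
S_0' = S_0 - PV(D) = 0.8500 - 0.00549931 = 0.84450069
d1 = (ln(S_0'/K) + (r + sigma^2/2)*T) / (sigma*sqrt(T)) = 2.02688299
d2 = d1 - sigma*sqrt(T) = 1.96050099
exp(-rT) = 0.99975013
N(d1) = 0.97866281; N(d2) = 0.97503137
C = S_0' * N(d1) - K * exp(-rT) * N(d2) = 0.84450069 * 0.97866281 - 0.7400 * 0.99975013 * 0.97503137 = 0.1051


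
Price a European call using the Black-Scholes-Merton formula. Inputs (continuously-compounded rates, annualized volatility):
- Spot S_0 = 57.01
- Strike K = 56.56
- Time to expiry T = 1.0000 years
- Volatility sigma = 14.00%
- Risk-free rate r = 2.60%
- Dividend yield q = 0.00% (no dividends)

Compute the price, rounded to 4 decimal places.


Answer: Price = 4.1705

Derivation:
d1 = (ln(S/K) + (r - q + 0.5*sigma^2) * T) / (sigma * sqrt(T)) = 0.31231907
d2 = d1 - sigma * sqrt(T) = 0.17231907
exp(-rT) = 0.97433509; exp(-qT) = 1.00000000
C = S_0 * exp(-qT) * N(d1) - K * exp(-rT) * N(d2)
N(d1) = 0.62260097; N(d2) = 0.56840665
C = 57.0100 * 1.00000000 * 0.62260097 - 56.5600 * 0.97433509 * 0.56840665 = 4.1705


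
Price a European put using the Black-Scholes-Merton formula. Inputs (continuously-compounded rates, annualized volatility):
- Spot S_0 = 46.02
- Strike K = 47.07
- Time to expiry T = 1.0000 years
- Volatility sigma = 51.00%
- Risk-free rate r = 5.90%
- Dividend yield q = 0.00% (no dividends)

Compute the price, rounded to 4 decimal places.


d1 = (ln(S/K) + (r - q + 0.5*sigma^2) * T) / (sigma * sqrt(T)) = 0.32645143
d2 = d1 - sigma * sqrt(T) = -0.18354857
exp(-rT) = 0.94270677; exp(-qT) = 1.00000000
P = K * exp(-rT) * N(-d2) - S_0 * exp(-qT) * N(-d1)
N(-d1) = 0.37204142; N(-d2) = 0.57281619
P = 47.0700 * 0.94270677 * 0.57281619 - 46.0200 * 1.00000000 * 0.37204142 = 8.2963

Answer: Price = 8.2963


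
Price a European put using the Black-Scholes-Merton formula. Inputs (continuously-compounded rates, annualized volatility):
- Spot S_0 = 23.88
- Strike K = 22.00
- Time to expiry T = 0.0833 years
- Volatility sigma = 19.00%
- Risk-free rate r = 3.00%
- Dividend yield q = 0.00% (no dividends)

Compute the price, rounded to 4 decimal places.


d1 = (ln(S/K) + (r - q + 0.5*sigma^2) * T) / (sigma * sqrt(T)) = 1.56830100
d2 = d1 - sigma * sqrt(T) = 1.51346370
exp(-rT) = 0.99750412; exp(-qT) = 1.00000000
P = K * exp(-rT) * N(-d2) - S_0 * exp(-qT) * N(-d1)
N(-d1) = 0.05840545; N(-d2) = 0.06508096
P = 22.0000 * 0.99750412 * 0.06508096 - 23.8800 * 1.00000000 * 0.05840545 = 0.0335

Answer: Price = 0.0335


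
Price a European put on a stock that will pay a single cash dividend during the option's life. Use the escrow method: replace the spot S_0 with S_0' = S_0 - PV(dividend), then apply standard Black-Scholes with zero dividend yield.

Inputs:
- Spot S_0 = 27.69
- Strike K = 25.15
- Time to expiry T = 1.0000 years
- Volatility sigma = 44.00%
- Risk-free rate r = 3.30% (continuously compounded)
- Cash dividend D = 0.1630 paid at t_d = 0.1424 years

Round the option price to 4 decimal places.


Answer: Price = 3.0913

Derivation:
PV(D) = D * exp(-r * t_d) = 0.1630 * 0.99531182 = 0.16223583
S_0' = S_0 - PV(D) = 27.6900 - 0.16223583 = 27.52776417
d1 = (ln(S_0'/K) + (r + sigma^2/2)*T) / (sigma*sqrt(T)) = 0.50031183
d2 = d1 - sigma*sqrt(T) = 0.06031183
exp(-rT) = 0.96753856
N(-d1) = 0.30842776; N(-d2) = 0.47595364
P = K * exp(-rT) * N(-d2) - S_0' * N(-d1) = 25.1500 * 0.96753856 * 0.47595364 - 27.52776417 * 0.30842776 = 3.0913


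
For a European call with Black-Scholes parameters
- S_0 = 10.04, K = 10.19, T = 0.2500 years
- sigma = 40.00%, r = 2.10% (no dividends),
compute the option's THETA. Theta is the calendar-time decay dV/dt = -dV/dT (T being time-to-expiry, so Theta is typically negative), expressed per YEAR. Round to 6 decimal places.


d1 = 0.0521013351; d2 = -0.1478986649
phi(d1) = 0.3984011735; exp(-qT) = 1.0000000000; exp(-rT) = 0.9947637572
Theta = -S*exp(-qT)*phi(d1)*sigma/(2*sqrt(T)) - r*K*exp(-rT)*N(d2) + q*S*exp(-qT)*N(d1)
N(d1) = 0.5207760254; N(d2) = 0.4412113710; sqrt(T) = 0.5000000000
Term 1 = -10.0400 * 1.0000000000 * 0.3984011735 * 0.4000 / (2 * 0.5000000000) = -1.5999791128
Term 2 = -0.0210 * 10.1900 * 0.9947637572 * 0.4412113710 = -0.0939204424
Term 3 = 0 (no dividend yield, q = 0)
Theta = -1.5999791128 + (-0.0939204424) + (0.0000000000) = -1.693900

Answer: Theta = -1.693900


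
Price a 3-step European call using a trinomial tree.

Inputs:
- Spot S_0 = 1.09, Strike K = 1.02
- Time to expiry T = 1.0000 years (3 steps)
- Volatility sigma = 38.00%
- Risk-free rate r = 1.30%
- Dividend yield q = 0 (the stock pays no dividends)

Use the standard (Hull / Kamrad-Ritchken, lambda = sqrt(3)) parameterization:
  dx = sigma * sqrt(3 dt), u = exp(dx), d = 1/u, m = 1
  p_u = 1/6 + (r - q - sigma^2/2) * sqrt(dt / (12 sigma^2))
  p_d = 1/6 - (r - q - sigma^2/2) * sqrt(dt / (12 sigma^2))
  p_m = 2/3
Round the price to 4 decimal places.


Answer: Price = V(0,0) = 0.1985

Derivation:
dt = T/N = 0.333333; dx = sigma*sqrt(3*dt) = 0.380000
u = exp(dx) = 1.462285; d = 1/u = 0.683861
p_u = 0.140702, p_m = 0.666667, p_d = 0.192632
Discount per step: exp(-r*dt) = 0.995676
Stock lattice S(k, j) with j the centered position index:
  k=0: S(0,+0) = 1.0900
  k=1: S(1,-1) = 0.7454; S(1,+0) = 1.0900; S(1,+1) = 1.5939
  k=2: S(2,-2) = 0.5098; S(2,-1) = 0.7454; S(2,+0) = 1.0900; S(2,+1) = 1.5939; S(2,+2) = 2.3307
  k=3: S(3,-3) = 0.3486; S(3,-2) = 0.5098; S(3,-1) = 0.7454; S(3,+0) = 1.0900; S(3,+1) = 1.5939; S(3,+2) = 2.3307; S(3,+3) = 3.4082
Terminal payoffs V(N, j) = max(S_T - K, 0):
  V(3,-3) = 0.000000; V(3,-2) = 0.000000; V(3,-1) = 0.000000; V(3,+0) = 0.070000; V(3,+1) = 0.573890; V(3,+2) = 1.310721; V(3,+3) = 2.388178
Backward induction: V(k, j) = exp(-r*dt) * [p_u * V(k+1, j+1) + p_m * V(k+1, j) + p_d * V(k+1, j-1)]
  V(2,-2) = exp(-r*dt) * [p_u*0.000000 + p_m*0.000000 + p_d*0.000000] = 0.000000
  V(2,-1) = exp(-r*dt) * [p_u*0.070000 + p_m*0.000000 + p_d*0.000000] = 0.009807
  V(2,+0) = exp(-r*dt) * [p_u*0.573890 + p_m*0.070000 + p_d*0.000000] = 0.126863
  V(2,+1) = exp(-r*dt) * [p_u*1.310721 + p_m*0.573890 + p_d*0.070000] = 0.577988
  V(2,+2) = exp(-r*dt) * [p_u*2.388178 + p_m*1.310721 + p_d*0.573890] = 1.314675
  V(1,-1) = exp(-r*dt) * [p_u*0.126863 + p_m*0.009807 + p_d*0.000000] = 0.024282
  V(1,+0) = exp(-r*dt) * [p_u*0.577988 + p_m*0.126863 + p_d*0.009807] = 0.167063
  V(1,+1) = exp(-r*dt) * [p_u*1.314675 + p_m*0.577988 + p_d*0.126863] = 0.592169
  V(0,+0) = exp(-r*dt) * [p_u*0.592169 + p_m*0.167063 + p_d*0.024282] = 0.198510


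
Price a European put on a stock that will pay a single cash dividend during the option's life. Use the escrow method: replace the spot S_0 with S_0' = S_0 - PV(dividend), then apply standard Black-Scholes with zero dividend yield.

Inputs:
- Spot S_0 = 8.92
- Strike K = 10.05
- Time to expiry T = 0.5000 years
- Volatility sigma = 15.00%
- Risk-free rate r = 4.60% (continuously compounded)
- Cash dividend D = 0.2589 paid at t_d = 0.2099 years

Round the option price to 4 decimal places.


Answer: Price = 1.2147

Derivation:
PV(D) = D * exp(-r * t_d) = 0.2589 * 0.99039106 = 0.25641225
S_0' = S_0 - PV(D) = 8.9200 - 0.25641225 = 8.66358775
d1 = (ln(S_0'/K) + (r + sigma^2/2)*T) / (sigma*sqrt(T)) = -1.12966161
d2 = d1 - sigma*sqrt(T) = -1.23572762
exp(-rT) = 0.97726248
N(-d1) = 0.87069058; N(-d2) = 0.89172009
P = K * exp(-rT) * N(-d2) - S_0' * N(-d1) = 10.0500 * 0.97726248 * 0.89172009 - 8.66358775 * 0.87069058 = 1.2147


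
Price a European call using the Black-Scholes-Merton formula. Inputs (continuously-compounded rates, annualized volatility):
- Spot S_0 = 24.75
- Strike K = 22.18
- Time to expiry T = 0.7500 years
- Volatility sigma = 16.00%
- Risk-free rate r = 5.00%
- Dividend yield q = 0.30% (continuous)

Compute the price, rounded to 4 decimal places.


Answer: Price = 3.5733

Derivation:
d1 = (ln(S/K) + (r - q + 0.5*sigma^2) * T) / (sigma * sqrt(T)) = 1.11489590
d2 = d1 - sigma * sqrt(T) = 0.97633183
exp(-rT) = 0.96319442; exp(-qT) = 0.99775253
C = S_0 * exp(-qT) * N(d1) - K * exp(-rT) * N(d2)
N(d1) = 0.86755248; N(d2) = 0.83554997
C = 24.7500 * 0.99775253 * 0.86755248 - 22.1800 * 0.96319442 * 0.83554997 = 3.5733


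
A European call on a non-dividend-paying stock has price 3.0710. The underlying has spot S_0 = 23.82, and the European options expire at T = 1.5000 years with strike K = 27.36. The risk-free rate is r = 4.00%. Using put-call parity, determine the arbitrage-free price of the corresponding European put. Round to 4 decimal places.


Answer: Put price = 5.0177

Derivation:
Put-call parity: C - P = S_0 * exp(-qT) - K * exp(-rT).
S_0 * exp(-qT) = 23.8200 * 1.00000000 = 23.82000000
K * exp(-rT) = 27.3600 * 0.94176453 = 25.76667764
P = C - S*exp(-qT) + K*exp(-rT)
P = 3.0710 - 23.82000000 + 25.76667764 = 5.0177


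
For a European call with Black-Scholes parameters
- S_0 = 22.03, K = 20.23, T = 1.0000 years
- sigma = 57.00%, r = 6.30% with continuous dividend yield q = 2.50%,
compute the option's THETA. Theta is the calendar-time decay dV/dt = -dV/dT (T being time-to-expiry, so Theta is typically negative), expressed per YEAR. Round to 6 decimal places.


Answer: Theta = -2.348453

Derivation:
d1 = 0.5012079116; d2 = -0.0687920884
phi(d1) = 0.3518525024; exp(-qT) = 0.9753099120; exp(-rT) = 0.9389434737
Theta = -S*exp(-qT)*phi(d1)*sigma/(2*sqrt(T)) - r*K*exp(-rT)*N(d2) + q*S*exp(-qT)*N(d1)
N(d1) = 0.6918875966; N(d2) = 0.4725775579; sqrt(T) = 1.0000000000
Term 1 = -22.0300 * 0.9753099120 * 0.3518525024 * 0.5700 / (2 * 1.0000000000) = -2.1545800746
Term 2 = -0.0630 * 20.2300 * 0.9389434737 * 0.4725775579 = -0.5655213086
Term 3 = 0.0250 * 22.0300 * 0.9753099120 * 0.6918875966 = 0.3716487606
Theta = -2.1545800746 + (-0.5655213086) + (0.3716487606) = -2.348453


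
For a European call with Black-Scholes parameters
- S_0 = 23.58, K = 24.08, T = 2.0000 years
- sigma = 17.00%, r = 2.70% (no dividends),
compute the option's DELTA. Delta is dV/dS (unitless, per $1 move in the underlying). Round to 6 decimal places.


d1 = 0.2575419105; d2 = 0.0171256049
phi(d1) = 0.3859287735; exp(-qT) = 1.0000000000; exp(-rT) = 0.9474321065
N(d1) = 0.6016197669
Delta = exp(-qT) * N(d1) = 1.0000000000 * 0.6016197669 = 0.601620

Answer: Delta = 0.601620


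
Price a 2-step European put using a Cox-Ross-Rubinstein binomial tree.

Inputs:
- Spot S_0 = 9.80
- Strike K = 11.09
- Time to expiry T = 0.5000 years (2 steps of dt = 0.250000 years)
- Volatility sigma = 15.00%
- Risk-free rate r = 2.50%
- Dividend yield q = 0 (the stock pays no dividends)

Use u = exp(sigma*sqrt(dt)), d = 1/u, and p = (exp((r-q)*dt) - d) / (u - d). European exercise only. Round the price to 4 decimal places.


dt = T/N = 0.250000
u = exp(sigma*sqrt(dt)) = 1.077884; d = 1/u = 0.927743
p = (exp((r-q)*dt) - d) / (u - d) = 0.523017
Discount per step: exp(-r*dt) = 0.993769
Stock lattice S(k, i) with i counting down-moves:
  k=0: S(0,0) = 9.8000
  k=1: S(1,0) = 10.5633; S(1,1) = 9.0919
  k=2: S(2,0) = 11.3860; S(2,1) = 9.8000; S(2,2) = 8.4349
Terminal payoffs V(N, i) = max(K - S_T, 0):
  V(2,0) = 0.000000; V(2,1) = 1.290000; V(2,2) = 2.655062
Backward induction: V(k, i) = exp(-r*dt) * [p * V(k+1, i) + (1-p) * V(k+1, i+1)].
  V(1,0) = exp(-r*dt) * [p*0.000000 + (1-p)*1.290000] = 0.611475
  V(1,1) = exp(-r*dt) * [p*1.290000 + (1-p)*2.655062] = 1.929017
  V(0,0) = exp(-r*dt) * [p*0.611475 + (1-p)*1.929017] = 1.232195

Answer: Price = V(0,0) = 1.2322


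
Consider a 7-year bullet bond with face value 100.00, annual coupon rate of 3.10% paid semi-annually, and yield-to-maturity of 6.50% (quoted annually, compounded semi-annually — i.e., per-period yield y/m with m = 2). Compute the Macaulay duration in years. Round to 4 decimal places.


Coupon per period c = face * coupon_rate / m = 1.550000
Periods per year m = 2; per-period yield y/m = 0.032500
Number of cashflows N = 14
Cashflows (t years, CF_t, discount factor 1/(1+y/m)^(m*t), PV):
  t = 0.5000: CF_t = 1.550000, DF = 0.968523, PV = 1.501211
  t = 1.0000: CF_t = 1.550000, DF = 0.938037, PV = 1.453957
  t = 1.5000: CF_t = 1.550000, DF = 0.908510, PV = 1.408191
  t = 2.0000: CF_t = 1.550000, DF = 0.879913, PV = 1.363865
  t = 2.5000: CF_t = 1.550000, DF = 0.852216, PV = 1.320935
  t = 3.0000: CF_t = 1.550000, DF = 0.825391, PV = 1.279356
  t = 3.5000: CF_t = 1.550000, DF = 0.799410, PV = 1.239086
  t = 4.0000: CF_t = 1.550000, DF = 0.774247, PV = 1.200083
  t = 4.5000: CF_t = 1.550000, DF = 0.749876, PV = 1.162308
  t = 5.0000: CF_t = 1.550000, DF = 0.726272, PV = 1.125722
  t = 5.5000: CF_t = 1.550000, DF = 0.703411, PV = 1.090288
  t = 6.0000: CF_t = 1.550000, DF = 0.681270, PV = 1.055969
  t = 6.5000: CF_t = 1.550000, DF = 0.659826, PV = 1.022730
  t = 7.0000: CF_t = 101.550000, DF = 0.639056, PV = 64.896172
Price P = sum_t PV_t = 81.119871
Macaulay numerator sum_t t * PV_t:
  t * PV_t at t = 0.5000: 0.750605
  t * PV_t at t = 1.0000: 1.453957
  t * PV_t at t = 1.5000: 2.112286
  t * PV_t at t = 2.0000: 2.727730
  t * PV_t at t = 2.5000: 3.302337
  t * PV_t at t = 3.0000: 3.838067
  t * PV_t at t = 3.5000: 4.336799
  t * PV_t at t = 4.0000: 4.800331
  t * PV_t at t = 4.5000: 5.230385
  t * PV_t at t = 5.0000: 5.628609
  t * PV_t at t = 5.5000: 5.996581
  t * PV_t at t = 6.0000: 6.335811
  t * PV_t at t = 6.5000: 6.647744
  t * PV_t at t = 7.0000: 454.273207
Macaulay duration D = (sum_t t * PV_t) / P = 507.434452 / 81.119871 = 6.255366

Answer: Macaulay duration = 6.2554 years


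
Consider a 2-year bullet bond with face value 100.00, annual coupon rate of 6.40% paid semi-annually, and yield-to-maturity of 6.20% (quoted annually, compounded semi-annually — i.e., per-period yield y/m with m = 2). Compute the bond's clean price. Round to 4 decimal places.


Coupon per period c = face * coupon_rate / m = 3.200000
Periods per year m = 2; per-period yield y/m = 0.031000
Number of cashflows N = 4
Cashflows (t years, CF_t, discount factor 1/(1+y/m)^(m*t), PV):
  t = 0.5000: CF_t = 3.200000, DF = 0.969932, PV = 3.103783
  t = 1.0000: CF_t = 3.200000, DF = 0.940768, PV = 3.010459
  t = 1.5000: CF_t = 3.200000, DF = 0.912481, PV = 2.919940
  t = 2.0000: CF_t = 103.200000, DF = 0.885045, PV = 91.336641
Price P = sum_t PV_t = 100.370823

Answer: Price = 100.3708


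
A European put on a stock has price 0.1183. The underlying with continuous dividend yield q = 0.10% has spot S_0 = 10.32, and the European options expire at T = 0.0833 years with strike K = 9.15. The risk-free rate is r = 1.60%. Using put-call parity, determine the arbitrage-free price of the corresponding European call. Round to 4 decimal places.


Answer: Call price = 1.2996

Derivation:
Put-call parity: C - P = S_0 * exp(-qT) - K * exp(-rT).
S_0 * exp(-qT) = 10.3200 * 0.99991670 = 10.31914038
K * exp(-rT) = 9.1500 * 0.99866809 = 9.13781300
C = P + S*exp(-qT) - K*exp(-rT)
C = 0.1183 + 10.31914038 - 9.13781300 = 1.2996


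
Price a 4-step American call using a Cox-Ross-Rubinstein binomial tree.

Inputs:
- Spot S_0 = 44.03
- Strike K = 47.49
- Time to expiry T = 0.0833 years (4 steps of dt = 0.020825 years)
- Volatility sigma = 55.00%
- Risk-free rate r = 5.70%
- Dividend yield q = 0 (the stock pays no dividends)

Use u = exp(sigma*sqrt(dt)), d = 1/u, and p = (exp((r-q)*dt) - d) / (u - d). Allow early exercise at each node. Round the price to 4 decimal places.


Answer: Price = V(0,0) = 1.7044

Derivation:
dt = T/N = 0.020825
u = exp(sigma*sqrt(dt)) = 1.082605; d = 1/u = 0.923698
p = (exp((r-q)*dt) - d) / (u - d) = 0.487642
Discount per step: exp(-r*dt) = 0.998814
Stock lattice S(k, i) with i counting down-moves:
  k=0: S(0,0) = 44.0300
  k=1: S(1,0) = 47.6671; S(1,1) = 40.6704
  k=2: S(2,0) = 51.6046; S(2,1) = 44.0300; S(2,2) = 37.5672
  k=3: S(3,0) = 55.8674; S(3,1) = 47.6671; S(3,2) = 40.6704; S(3,3) = 34.7008
  k=4: S(4,0) = 60.4823; S(4,1) = 51.6046; S(4,2) = 44.0300; S(4,3) = 37.5672; S(4,4) = 32.0530
Terminal payoffs V(N, i) = max(S_T - K, 0):
  V(4,0) = 12.992275; V(4,1) = 4.114598; V(4,2) = 0.000000; V(4,3) = 0.000000; V(4,4) = 0.000000
Backward induction: V(k, i) = exp(-r*dt) * [p * V(k+1, i) + (1-p) * V(k+1, i+1)]; then take max(V_cont, immediate exercise) for American.
  V(3,0) = exp(-r*dt) * [p*12.992275 + (1-p)*4.114598] = 8.433713; exercise = 8.377375; V(3,0) = max -> 8.433713
  V(3,1) = exp(-r*dt) * [p*4.114598 + (1-p)*0.000000] = 2.004072; exercise = 0.177080; V(3,1) = max -> 2.004072
  V(3,2) = exp(-r*dt) * [p*0.000000 + (1-p)*0.000000] = 0.000000; exercise = 0.000000; V(3,2) = max -> 0.000000
  V(3,3) = exp(-r*dt) * [p*0.000000 + (1-p)*0.000000] = 0.000000; exercise = 0.000000; V(3,3) = max -> 0.000000
  V(2,0) = exp(-r*dt) * [p*8.433713 + (1-p)*2.004072] = 5.133340; exercise = 4.114598; V(2,0) = max -> 5.133340
  V(2,1) = exp(-r*dt) * [p*2.004072 + (1-p)*0.000000] = 0.976111; exercise = 0.000000; V(2,1) = max -> 0.976111
  V(2,2) = exp(-r*dt) * [p*0.000000 + (1-p)*0.000000] = 0.000000; exercise = 0.000000; V(2,2) = max -> 0.000000
  V(1,0) = exp(-r*dt) * [p*5.133340 + (1-p)*0.976111] = 2.999789; exercise = 0.177080; V(1,0) = max -> 2.999789
  V(1,1) = exp(-r*dt) * [p*0.976111 + (1-p)*0.000000] = 0.475428; exercise = 0.000000; V(1,1) = max -> 0.475428
  V(0,0) = exp(-r*dt) * [p*2.999789 + (1-p)*0.475428] = 1.704389; exercise = 0.000000; V(0,0) = max -> 1.704389
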